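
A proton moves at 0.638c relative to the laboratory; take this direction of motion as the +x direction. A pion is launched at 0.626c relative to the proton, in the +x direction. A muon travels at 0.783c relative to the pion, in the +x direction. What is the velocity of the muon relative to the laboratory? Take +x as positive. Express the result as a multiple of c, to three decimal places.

Apply u = (u' + v)/(1 + u'v/c²) successively, working outward toward the laboratory.
Start: velocity of the proton relative to the laboratory = 0.6380c.
Compose with the pion (u' = 0.626 in the proton frame): u_1 = (0.626 + 0.638) / (1 + 0.626·0.638) = 1.2640/1.3994 = 0.9033.
Compose with the muon (u' = 0.783 in the pion frame): u_2 = (0.783 + 0.903) / (1 + 0.783·0.903) = 1.6863/1.7072 = 0.9877.

0.988c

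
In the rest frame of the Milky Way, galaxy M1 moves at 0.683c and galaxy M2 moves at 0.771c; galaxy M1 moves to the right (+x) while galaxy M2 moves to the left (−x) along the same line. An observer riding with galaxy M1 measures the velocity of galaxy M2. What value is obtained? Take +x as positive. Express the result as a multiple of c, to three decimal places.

-0.952c

β_A = 0.683, β_B = -0.771.
Transform to A's frame with the inverse velocity-addition law: u' = (u − v)/(1 − uv/c²), taking u = β_B and v = β_A.
u' = (-0.771 − 0.683) / (1 − (0.683)(-0.771)) = -1.4540/1.5266 = -0.9524.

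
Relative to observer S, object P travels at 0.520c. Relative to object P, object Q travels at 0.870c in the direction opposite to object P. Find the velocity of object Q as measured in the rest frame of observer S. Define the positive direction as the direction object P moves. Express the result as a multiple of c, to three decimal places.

-0.639c

With v = 0.520 and u' = -0.870 (in units of c),
u = (u' + v)/(1 + u'v/c²):
u = (-0.870 + 0.520) / (1 + (-0.870)·0.520) = -0.3500/0.5476 = -0.6392
(Galilean addition would give -0.350c.)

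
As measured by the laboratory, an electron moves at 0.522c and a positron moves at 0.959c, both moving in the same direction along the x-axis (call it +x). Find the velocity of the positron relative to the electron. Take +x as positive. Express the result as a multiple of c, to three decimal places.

+0.875c

β_A = 0.522, β_B = 0.959.
Transform to A's frame with the inverse velocity-addition law: u' = (u − v)/(1 − uv/c²), taking u = β_B and v = β_A.
u' = (0.959 − 0.522) / (1 − (0.522)(0.959)) = 0.4370/0.4994 = 0.8750.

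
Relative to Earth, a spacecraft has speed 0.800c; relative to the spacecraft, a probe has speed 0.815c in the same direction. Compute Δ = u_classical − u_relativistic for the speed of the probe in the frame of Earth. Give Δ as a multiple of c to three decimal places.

Δ = 0.637c

Galilean: u_cl = 0.815 + 0.800 = 1.6150.
Relativistic: u_rel = (0.815 + 0.800) / (1 + 0.815·0.800) = 1.6150/1.6520 = 0.9776.
Δ = 1.6150 − 0.9776 = 0.6374.
(The classical prediction exceeds c; the relativistic result does not.)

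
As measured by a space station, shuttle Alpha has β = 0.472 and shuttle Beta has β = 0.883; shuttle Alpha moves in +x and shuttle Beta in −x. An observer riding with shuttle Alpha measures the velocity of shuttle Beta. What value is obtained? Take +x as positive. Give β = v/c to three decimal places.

β_A = 0.472, β_B = -0.883.
Transform to A's frame with the inverse velocity-addition law: u' = (u − v)/(1 − uv/c²), taking u = β_B and v = β_A.
u' = (-0.883 − 0.472) / (1 − (0.472)(-0.883)) = -1.3550/1.4168 = -0.9564.

β = -0.956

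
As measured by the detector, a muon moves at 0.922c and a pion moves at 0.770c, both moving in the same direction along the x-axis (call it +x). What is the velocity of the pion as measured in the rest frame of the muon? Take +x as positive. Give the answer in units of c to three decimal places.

β_A = 0.922, β_B = 0.770.
Transform to A's frame with the inverse velocity-addition law: u' = (u − v)/(1 − uv/c²), taking u = β_B and v = β_A.
u' = (0.770 − 0.922) / (1 − (0.922)(0.770)) = -0.1520/0.2901 = -0.5240.

-0.524c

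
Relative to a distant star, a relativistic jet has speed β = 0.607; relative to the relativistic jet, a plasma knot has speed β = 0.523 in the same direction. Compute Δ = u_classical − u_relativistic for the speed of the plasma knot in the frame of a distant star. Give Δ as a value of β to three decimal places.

Δ = 0.272

Galilean: u_cl = 0.523 + 0.607 = 1.1300.
Relativistic: u_rel = (0.523 + 0.607) / (1 + 0.523·0.607) = 1.1300/1.3175 = 0.8577.
Δ = 1.1300 − 0.8577 = 0.2723.
(The classical prediction exceeds c; the relativistic result does not.)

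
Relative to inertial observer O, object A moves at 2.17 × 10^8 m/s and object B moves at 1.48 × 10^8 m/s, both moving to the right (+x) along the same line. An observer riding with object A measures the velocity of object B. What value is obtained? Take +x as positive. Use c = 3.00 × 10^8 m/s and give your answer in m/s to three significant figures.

-1.07 × 10^8 m/s

β_A = 0.723, β_B = 0.493 (dividing each by c = 3.00 × 10^8 m/s).
Transform to A's frame with the inverse velocity-addition law: u' = (u − v)/(1 − uv/c²), taking u = β_B and v = β_A.
u' = (0.493 − 0.723) / (1 − (0.723)(0.493)) = -0.2300/0.6432 = -0.3576.
u' = -0.3576 × 3.00 × 10^8 m/s.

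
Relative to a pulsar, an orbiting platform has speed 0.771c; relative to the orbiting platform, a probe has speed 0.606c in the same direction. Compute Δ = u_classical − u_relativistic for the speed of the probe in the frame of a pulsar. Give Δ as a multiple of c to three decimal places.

Galilean: u_cl = 0.606 + 0.771 = 1.3770.
Relativistic: u_rel = (0.606 + 0.771) / (1 + 0.606·0.771) = 1.3770/1.4672 = 0.9385.
Δ = 1.3770 − 0.9385 = 0.4385.
(The classical prediction exceeds c; the relativistic result does not.)

Δ = 0.438c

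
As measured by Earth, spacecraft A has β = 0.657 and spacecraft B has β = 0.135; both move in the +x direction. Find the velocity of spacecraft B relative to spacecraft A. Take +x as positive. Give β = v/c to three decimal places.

β_A = 0.657, β_B = 0.135.
Transform to A's frame with the inverse velocity-addition law: u' = (u − v)/(1 − uv/c²), taking u = β_B and v = β_A.
u' = (0.135 − 0.657) / (1 − (0.657)(0.135)) = -0.5220/0.9113 = -0.5728.

β = -0.573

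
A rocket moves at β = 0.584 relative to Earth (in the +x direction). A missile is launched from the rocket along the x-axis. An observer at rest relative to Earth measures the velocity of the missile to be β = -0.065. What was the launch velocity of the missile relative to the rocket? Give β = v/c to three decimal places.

Invert the composition law: u' = (u − v)/(1 − uv/c²).
u' = (-0.065 − 0.584) / (1 − (-0.065)(0.584)) = -0.6490/1.0380 = -0.6253.

β = -0.625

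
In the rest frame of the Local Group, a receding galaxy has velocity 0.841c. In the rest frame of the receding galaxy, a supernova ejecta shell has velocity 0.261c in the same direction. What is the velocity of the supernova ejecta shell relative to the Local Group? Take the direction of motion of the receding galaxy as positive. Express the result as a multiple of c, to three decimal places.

0.904c

With v = 0.841 and u' = 0.261 (in units of c),
u = (u' + v)/(1 + u'v/c²):
u = (0.261 + 0.841) / (1 + 0.261·0.841) = 1.1020/1.2195 = 0.9036
(Galilean addition would give +1.102c, exceeding c.)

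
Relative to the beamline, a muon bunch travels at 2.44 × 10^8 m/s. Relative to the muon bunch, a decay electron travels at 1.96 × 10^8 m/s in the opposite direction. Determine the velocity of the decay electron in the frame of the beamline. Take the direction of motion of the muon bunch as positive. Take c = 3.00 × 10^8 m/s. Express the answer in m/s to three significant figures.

In units of c (dividing by 3.00 × 10^8 m/s): v = 0.813, u' = -0.653.
u = (u' + v)/(1 + u'v/c²):
u = (-0.653 + 0.813) / (1 + (-0.653)·0.813) = 0.1600/0.4686 = 0.3414
Converting back: u = 0.3414 × 3.00 × 10^8 m/s.

+1.02 × 10^8 m/s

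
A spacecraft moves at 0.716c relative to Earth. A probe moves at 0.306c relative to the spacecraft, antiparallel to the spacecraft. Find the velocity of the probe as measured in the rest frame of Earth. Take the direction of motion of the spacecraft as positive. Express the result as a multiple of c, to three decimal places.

With v = 0.716 and u' = -0.306 (in units of c),
u = (u' + v)/(1 + u'v/c²):
u = (-0.306 + 0.716) / (1 + (-0.306)·0.716) = 0.4100/0.7809 = 0.5250

+0.525c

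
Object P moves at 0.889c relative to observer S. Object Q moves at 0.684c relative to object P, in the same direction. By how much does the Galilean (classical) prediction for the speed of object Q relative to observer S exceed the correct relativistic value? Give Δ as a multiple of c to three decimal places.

Galilean: u_cl = 0.684 + 0.889 = 1.5730.
Relativistic: u_rel = (0.684 + 0.889) / (1 + 0.684·0.889) = 1.5730/1.6081 = 0.9782.
Δ = 1.5730 − 0.9782 = 0.5948.
(The classical prediction exceeds c; the relativistic result does not.)

Δ = 0.595c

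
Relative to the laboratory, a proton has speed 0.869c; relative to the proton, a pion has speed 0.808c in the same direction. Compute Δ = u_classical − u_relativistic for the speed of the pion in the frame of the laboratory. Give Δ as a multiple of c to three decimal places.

Δ = 0.692c

Galilean: u_cl = 0.808 + 0.869 = 1.6770.
Relativistic: u_rel = (0.808 + 0.869) / (1 + 0.808·0.869) = 1.6770/1.7022 = 0.9852.
Δ = 1.6770 − 0.9852 = 0.6918.
(The classical prediction exceeds c; the relativistic result does not.)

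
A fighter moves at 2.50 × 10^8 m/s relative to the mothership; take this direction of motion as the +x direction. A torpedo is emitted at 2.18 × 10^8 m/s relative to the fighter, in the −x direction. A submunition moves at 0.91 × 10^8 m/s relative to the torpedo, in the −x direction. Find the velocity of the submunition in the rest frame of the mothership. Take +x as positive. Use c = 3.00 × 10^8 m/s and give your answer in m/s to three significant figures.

Apply u = (u' + v)/(1 + u'v/c²) successively, working outward toward the mothership.
(Dividing each given speed by c = 3.00 × 10^8 m/s to work in units of c.)
Start: velocity of the fighter relative to the mothership = 0.8333c.
Compose with the torpedo (u' = -0.727 in the fighter frame): u_1 = (-0.727 + 0.833) / (1 + (-0.727)·0.833) = 0.1067/0.3944 = 0.2704.
Compose with the submunition (u' = -0.303 in the torpedo frame): u_2 = (-0.303 + 0.270) / (1 + (-0.303)·0.270) = -0.0329/0.9180 = -0.0359.
So u = -0.0359 × 3.00 × 10^8 m/s.

-1.08 × 10^7 m/s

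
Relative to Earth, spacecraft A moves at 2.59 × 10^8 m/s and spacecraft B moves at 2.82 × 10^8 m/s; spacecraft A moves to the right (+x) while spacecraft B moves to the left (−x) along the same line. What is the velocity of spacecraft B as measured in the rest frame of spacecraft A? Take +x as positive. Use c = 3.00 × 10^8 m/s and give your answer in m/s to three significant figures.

β_A = 0.863, β_B = -0.940 (dividing each by c = 3.00 × 10^8 m/s).
Transform to A's frame with the inverse velocity-addition law: u' = (u − v)/(1 − uv/c²), taking u = β_B and v = β_A.
u' = (-0.940 − 0.863) / (1 − (0.863)(-0.940)) = -1.8033/1.8115 = -0.9955.
u' = -0.9955 × 3.00 × 10^8 m/s.

-2.99 × 10^8 m/s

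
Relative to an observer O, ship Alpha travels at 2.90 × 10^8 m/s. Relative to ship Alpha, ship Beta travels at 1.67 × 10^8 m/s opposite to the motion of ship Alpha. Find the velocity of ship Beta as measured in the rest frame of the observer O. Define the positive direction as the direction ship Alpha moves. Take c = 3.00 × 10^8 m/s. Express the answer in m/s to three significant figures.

In units of c (dividing by 3.00 × 10^8 m/s): v = 0.967, u' = -0.557.
u = (u' + v)/(1 + u'v/c²):
u = (-0.557 + 0.967) / (1 + (-0.557)·0.967) = 0.4100/0.4619 = 0.8877
(Galilean addition would give +0.410c.)
Converting back: u = 0.8877 × 3.00 × 10^8 m/s.

+2.66 × 10^8 m/s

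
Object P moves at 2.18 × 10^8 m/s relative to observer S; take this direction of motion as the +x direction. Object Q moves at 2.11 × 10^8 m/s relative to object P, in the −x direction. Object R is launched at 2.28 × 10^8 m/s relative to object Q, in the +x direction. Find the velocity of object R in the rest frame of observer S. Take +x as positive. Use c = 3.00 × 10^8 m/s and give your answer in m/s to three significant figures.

+2.34 × 10^8 m/s

Apply u = (u' + v)/(1 + u'v/c²) successively, working outward toward observer S.
(Dividing each given speed by c = 3.00 × 10^8 m/s to work in units of c.)
Start: velocity of object P relative to observer S = 0.7267c.
Compose with object Q (u' = -0.703 in object P frame): u_1 = (-0.703 + 0.727) / (1 + (-0.703)·0.727) = 0.0233/0.4889 = 0.0477.
Compose with object R (u' = 0.760 in object Q frame): u_2 = (0.760 + 0.048) / (1 + 0.760·0.048) = 0.8077/1.0363 = 0.7795.
So u = 0.7795 × 3.00 × 10^8 m/s.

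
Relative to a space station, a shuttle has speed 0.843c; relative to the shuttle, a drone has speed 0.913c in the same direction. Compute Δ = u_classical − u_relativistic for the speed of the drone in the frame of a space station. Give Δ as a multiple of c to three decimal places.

Δ = 0.764c

Galilean: u_cl = 0.913 + 0.843 = 1.7560.
Relativistic: u_rel = (0.913 + 0.843) / (1 + 0.913·0.843) = 1.7560/1.7697 = 0.9923.
Δ = 1.7560 − 0.9923 = 0.7637.
(The classical prediction exceeds c; the relativistic result does not.)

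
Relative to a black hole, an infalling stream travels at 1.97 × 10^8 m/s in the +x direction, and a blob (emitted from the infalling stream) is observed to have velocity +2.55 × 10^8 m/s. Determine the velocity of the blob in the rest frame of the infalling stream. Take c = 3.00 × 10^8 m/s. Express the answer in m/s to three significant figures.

v = 0.657c, u = 0.850c.
Invert the composition law: u' = (u − v)/(1 − uv/c²).
u' = (0.850 − 0.657) / (1 − (0.850)(0.657)) = 0.1933/0.4418 = 0.4376.
u' = 0.4376 × 3.00 × 10^8 m/s.

+1.31 × 10^8 m/s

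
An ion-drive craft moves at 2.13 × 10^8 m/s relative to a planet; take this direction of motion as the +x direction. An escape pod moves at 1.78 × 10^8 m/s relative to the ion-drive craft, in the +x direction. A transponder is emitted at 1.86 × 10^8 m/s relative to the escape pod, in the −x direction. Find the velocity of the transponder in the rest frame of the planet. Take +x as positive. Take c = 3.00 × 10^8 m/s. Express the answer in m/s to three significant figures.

Apply u = (u' + v)/(1 + u'v/c²) successively, working outward toward the planet.
(Dividing each given speed by c = 3.00 × 10^8 m/s to work in units of c.)
Start: velocity of the ion-drive craft relative to the planet = 0.7100c.
Compose with the escape pod (u' = 0.593 in the ion-drive craft frame): u_1 = (0.593 + 0.710) / (1 + 0.593·0.710) = 1.3033/1.4213 = 0.9170.
Compose with the transponder (u' = -0.620 in the escape pod frame): u_2 = (-0.620 + 0.917) / (1 + (-0.620)·0.917) = 0.2970/0.4314 = 0.6884.
So u = 0.6884 × 3.00 × 10^8 m/s.

+2.07 × 10^8 m/s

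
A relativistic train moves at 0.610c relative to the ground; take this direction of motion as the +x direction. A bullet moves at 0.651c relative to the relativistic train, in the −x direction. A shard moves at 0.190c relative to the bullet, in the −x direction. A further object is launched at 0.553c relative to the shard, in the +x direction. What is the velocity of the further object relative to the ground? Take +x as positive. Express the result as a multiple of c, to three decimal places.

+0.347c

Apply u = (u' + v)/(1 + u'v/c²) successively, working outward toward the ground.
Start: velocity of the relativistic train relative to the ground = 0.6100c.
Compose with the bullet (u' = -0.651 in the relativistic train frame): u_1 = (-0.651 + 0.610) / (1 + (-0.651)·0.610) = -0.0410/0.6029 = -0.0680.
Compose with the shard (u' = -0.190 in the bullet frame): u_2 = (-0.190 + (-0.068)) / (1 + (-0.190)·(-0.068)) = -0.2580/1.0129 = -0.2547.
Compose with the further object (u' = 0.553 in the shard frame): u_3 = (0.553 + (-0.255)) / (1 + 0.553·(-0.255)) = 0.2983/0.8591 = 0.3472.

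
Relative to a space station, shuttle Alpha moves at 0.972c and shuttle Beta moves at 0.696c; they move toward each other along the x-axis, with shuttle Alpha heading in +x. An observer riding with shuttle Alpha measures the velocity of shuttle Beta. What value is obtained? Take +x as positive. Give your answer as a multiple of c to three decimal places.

-0.995c

β_A = 0.972, β_B = -0.696.
Transform to A's frame with the inverse velocity-addition law: u' = (u − v)/(1 − uv/c²), taking u = β_B and v = β_A.
u' = (-0.696 − 0.972) / (1 − (0.972)(-0.696)) = -1.6680/1.6765 = -0.9949.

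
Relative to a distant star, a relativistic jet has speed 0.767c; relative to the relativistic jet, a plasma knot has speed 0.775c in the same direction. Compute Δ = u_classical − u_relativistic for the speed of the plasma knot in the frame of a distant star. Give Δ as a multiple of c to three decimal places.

Δ = 0.575c

Galilean: u_cl = 0.775 + 0.767 = 1.5420.
Relativistic: u_rel = (0.775 + 0.767) / (1 + 0.775·0.767) = 1.5420/1.5944 = 0.9671.
Δ = 1.5420 − 0.9671 = 0.5749.
(The classical prediction exceeds c; the relativistic result does not.)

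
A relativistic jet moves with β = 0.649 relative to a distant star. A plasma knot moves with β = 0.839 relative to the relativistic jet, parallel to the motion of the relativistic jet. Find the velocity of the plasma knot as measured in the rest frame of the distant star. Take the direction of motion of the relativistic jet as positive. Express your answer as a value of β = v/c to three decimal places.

β = 0.963

With v = 0.649 and u' = 0.839 (in units of c),
u = (u' + v)/(1 + u'v/c²):
u = (0.839 + 0.649) / (1 + 0.839·0.649) = 1.4880/1.5445 = 0.9634
(Galilean addition would give +1.488c, exceeding c.)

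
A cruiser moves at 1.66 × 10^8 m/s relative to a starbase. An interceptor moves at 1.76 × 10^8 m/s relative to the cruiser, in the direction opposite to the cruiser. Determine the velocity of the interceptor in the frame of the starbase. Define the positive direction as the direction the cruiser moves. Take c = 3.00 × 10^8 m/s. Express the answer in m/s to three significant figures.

-1.48 × 10^7 m/s

In units of c (dividing by 3.00 × 10^8 m/s): v = 0.553, u' = -0.587.
u = (u' + v)/(1 + u'v/c²):
u = (-0.587 + 0.553) / (1 + (-0.587)·0.553) = -0.0333/0.6754 = -0.0494
Converting back: u = -0.0494 × 3.00 × 10^8 m/s.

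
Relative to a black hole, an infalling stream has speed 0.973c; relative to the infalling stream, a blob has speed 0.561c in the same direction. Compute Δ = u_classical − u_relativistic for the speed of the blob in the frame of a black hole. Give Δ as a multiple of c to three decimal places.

Galilean: u_cl = 0.561 + 0.973 = 1.5340.
Relativistic: u_rel = (0.561 + 0.973) / (1 + 0.561·0.973) = 1.5340/1.5459 = 0.9923.
Δ = 1.5340 − 0.9923 = 0.5417.
(The classical prediction exceeds c; the relativistic result does not.)

Δ = 0.542c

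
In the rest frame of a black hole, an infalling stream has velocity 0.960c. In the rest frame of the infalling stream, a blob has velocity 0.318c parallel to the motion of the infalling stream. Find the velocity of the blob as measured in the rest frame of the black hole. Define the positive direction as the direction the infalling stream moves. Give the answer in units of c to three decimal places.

0.979c

With v = 0.960 and u' = 0.318 (in units of c),
u = (u' + v)/(1 + u'v/c²):
u = (0.318 + 0.960) / (1 + 0.318·0.960) = 1.2780/1.3053 = 0.9791
(Galilean addition would give +1.278c, exceeding c.)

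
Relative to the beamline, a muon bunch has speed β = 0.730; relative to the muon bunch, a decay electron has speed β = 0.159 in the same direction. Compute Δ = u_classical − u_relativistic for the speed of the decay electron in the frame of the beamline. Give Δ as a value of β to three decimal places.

Galilean: u_cl = 0.159 + 0.730 = 0.8890.
Relativistic: u_rel = (0.159 + 0.730) / (1 + 0.159·0.730) = 0.8890/1.1161 = 0.7965.
Δ = 0.8890 − 0.7965 = 0.0925.

Δ = 0.092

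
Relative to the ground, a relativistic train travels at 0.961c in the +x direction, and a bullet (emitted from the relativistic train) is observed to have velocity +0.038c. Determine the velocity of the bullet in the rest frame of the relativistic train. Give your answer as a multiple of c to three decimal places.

-0.958c

Invert the composition law: u' = (u − v)/(1 − uv/c²).
u' = (0.038 − 0.961) / (1 − (0.038)(0.961)) = -0.9230/0.9635 = -0.9580.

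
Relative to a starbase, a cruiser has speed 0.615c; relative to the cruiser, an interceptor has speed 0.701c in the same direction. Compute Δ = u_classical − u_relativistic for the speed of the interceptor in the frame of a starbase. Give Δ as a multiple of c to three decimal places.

Δ = 0.396c

Galilean: u_cl = 0.701 + 0.615 = 1.3160.
Relativistic: u_rel = (0.701 + 0.615) / (1 + 0.701·0.615) = 1.3160/1.4311 = 0.9196.
Δ = 1.3160 − 0.9196 = 0.3964.
(The classical prediction exceeds c; the relativistic result does not.)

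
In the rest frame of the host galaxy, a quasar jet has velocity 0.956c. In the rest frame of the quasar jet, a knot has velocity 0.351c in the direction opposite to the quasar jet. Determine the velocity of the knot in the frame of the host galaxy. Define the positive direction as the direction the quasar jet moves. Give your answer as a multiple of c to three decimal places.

+0.911c

With v = 0.956 and u' = -0.351 (in units of c),
u = (u' + v)/(1 + u'v/c²):
u = (-0.351 + 0.956) / (1 + (-0.351)·0.956) = 0.6050/0.6644 = 0.9105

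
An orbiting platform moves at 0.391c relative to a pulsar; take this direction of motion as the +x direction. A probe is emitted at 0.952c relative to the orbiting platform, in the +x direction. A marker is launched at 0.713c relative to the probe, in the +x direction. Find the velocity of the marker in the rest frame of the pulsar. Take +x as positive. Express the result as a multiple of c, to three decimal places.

0.996c

Apply u = (u' + v)/(1 + u'v/c²) successively, working outward toward the pulsar.
Start: velocity of the orbiting platform relative to the pulsar = 0.3910c.
Compose with the probe (u' = 0.952 in the orbiting platform frame): u_1 = (0.952 + 0.391) / (1 + 0.952·0.391) = 1.3430/1.3722 = 0.9787.
Compose with the marker (u' = 0.713 in the probe frame): u_2 = (0.713 + 0.979) / (1 + 0.713·0.979) = 1.6917/1.6978 = 0.9964.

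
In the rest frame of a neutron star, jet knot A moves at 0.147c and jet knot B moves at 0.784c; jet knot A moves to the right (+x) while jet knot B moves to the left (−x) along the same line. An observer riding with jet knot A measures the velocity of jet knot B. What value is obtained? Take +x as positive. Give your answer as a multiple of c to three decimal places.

β_A = 0.147, β_B = -0.784.
Transform to A's frame with the inverse velocity-addition law: u' = (u − v)/(1 − uv/c²), taking u = β_B and v = β_A.
u' = (-0.784 − 0.147) / (1 − (0.147)(-0.784)) = -0.9310/1.1152 = -0.8348.

-0.835c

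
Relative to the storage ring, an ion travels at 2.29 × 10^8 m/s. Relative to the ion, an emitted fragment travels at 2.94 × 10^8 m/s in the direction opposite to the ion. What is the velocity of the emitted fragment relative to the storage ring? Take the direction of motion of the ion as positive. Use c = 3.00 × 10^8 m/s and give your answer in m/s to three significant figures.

-2.58 × 10^8 m/s

In units of c (dividing by 3.00 × 10^8 m/s): v = 0.763, u' = -0.980.
u = (u' + v)/(1 + u'v/c²):
u = (-0.980 + 0.763) / (1 + (-0.980)·0.763) = -0.2167/0.2519 = -0.8600
Converting back: u = -0.8600 × 3.00 × 10^8 m/s.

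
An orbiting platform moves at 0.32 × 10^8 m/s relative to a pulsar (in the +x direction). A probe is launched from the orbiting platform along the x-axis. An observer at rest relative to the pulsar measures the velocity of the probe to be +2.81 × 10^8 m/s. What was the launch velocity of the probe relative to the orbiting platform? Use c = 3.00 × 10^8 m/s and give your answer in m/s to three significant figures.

v = 0.107c, u = 0.937c.
Invert the composition law: u' = (u − v)/(1 − uv/c²).
u' = (0.937 − 0.107) / (1 − (0.937)(0.107)) = 0.8300/0.9001 = 0.9221.
u' = 0.9221 × 3.00 × 10^8 m/s.

+2.77 × 10^8 m/s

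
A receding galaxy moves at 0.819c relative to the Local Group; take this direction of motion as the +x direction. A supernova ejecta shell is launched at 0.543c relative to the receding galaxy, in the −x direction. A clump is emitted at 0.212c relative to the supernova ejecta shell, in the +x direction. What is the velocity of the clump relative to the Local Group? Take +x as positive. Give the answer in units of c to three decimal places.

+0.641c

Apply u = (u' + v)/(1 + u'v/c²) successively, working outward toward the Local Group.
Start: velocity of the receding galaxy relative to the Local Group = 0.8190c.
Compose with the supernova ejecta shell (u' = -0.543 in the receding galaxy frame): u_1 = (-0.543 + 0.819) / (1 + (-0.543)·0.819) = 0.2760/0.5553 = 0.4970.
Compose with the clump (u' = 0.212 in the supernova ejecta shell frame): u_2 = (0.212 + 0.497) / (1 + 0.212·0.497) = 0.7090/1.1054 = 0.6415.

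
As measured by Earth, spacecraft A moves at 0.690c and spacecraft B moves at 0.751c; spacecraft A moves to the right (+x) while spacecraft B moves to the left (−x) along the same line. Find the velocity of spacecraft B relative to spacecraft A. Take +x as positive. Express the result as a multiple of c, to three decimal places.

-0.949c

β_A = 0.690, β_B = -0.751.
Transform to A's frame with the inverse velocity-addition law: u' = (u − v)/(1 − uv/c²), taking u = β_B and v = β_A.
u' = (-0.751 − 0.690) / (1 − (0.690)(-0.751)) = -1.4410/1.5182 = -0.9492.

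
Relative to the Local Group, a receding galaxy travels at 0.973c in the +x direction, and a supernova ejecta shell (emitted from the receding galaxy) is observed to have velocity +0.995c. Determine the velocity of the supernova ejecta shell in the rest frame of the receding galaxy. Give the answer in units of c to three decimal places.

Invert the composition law: u' = (u − v)/(1 − uv/c²).
u' = (0.995 − 0.973) / (1 − (0.995)(0.973)) = 0.0220/0.0319 = 0.6904.

+0.690c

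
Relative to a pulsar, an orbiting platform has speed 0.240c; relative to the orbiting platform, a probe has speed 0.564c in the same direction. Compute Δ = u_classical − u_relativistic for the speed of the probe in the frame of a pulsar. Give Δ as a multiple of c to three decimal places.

Δ = 0.096c

Galilean: u_cl = 0.564 + 0.240 = 0.8040.
Relativistic: u_rel = (0.564 + 0.240) / (1 + 0.564·0.240) = 0.8040/1.1354 = 0.7081.
Δ = 0.8040 − 0.7081 = 0.0959.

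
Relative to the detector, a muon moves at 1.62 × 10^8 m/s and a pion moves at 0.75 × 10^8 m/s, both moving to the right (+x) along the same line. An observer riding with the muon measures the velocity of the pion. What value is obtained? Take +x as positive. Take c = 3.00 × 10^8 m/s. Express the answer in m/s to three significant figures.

β_A = 0.540, β_B = 0.250 (dividing each by c = 3.00 × 10^8 m/s).
Transform to A's frame with the inverse velocity-addition law: u' = (u − v)/(1 − uv/c²), taking u = β_B and v = β_A.
u' = (0.250 − 0.540) / (1 − (0.540)(0.250)) = -0.2900/0.8650 = -0.3353.
u' = -0.3353 × 3.00 × 10^8 m/s.

-1.01 × 10^8 m/s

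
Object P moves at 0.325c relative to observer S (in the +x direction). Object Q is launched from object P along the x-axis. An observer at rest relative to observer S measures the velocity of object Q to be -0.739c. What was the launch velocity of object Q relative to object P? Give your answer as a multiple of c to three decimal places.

Invert the composition law: u' = (u − v)/(1 − uv/c²).
u' = (-0.739 − 0.325) / (1 − (-0.739)(0.325)) = -1.0640/1.2402 = -0.8579.

-0.858c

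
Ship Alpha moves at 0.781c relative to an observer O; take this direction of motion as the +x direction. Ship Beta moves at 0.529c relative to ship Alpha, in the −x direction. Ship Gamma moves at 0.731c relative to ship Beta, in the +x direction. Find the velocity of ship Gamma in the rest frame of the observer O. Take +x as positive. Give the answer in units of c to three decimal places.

Apply u = (u' + v)/(1 + u'v/c²) successively, working outward toward the observer O.
Start: velocity of ship Alpha relative to the observer O = 0.7810c.
Compose with ship Beta (u' = -0.529 in ship Alpha frame): u_1 = (-0.529 + 0.781) / (1 + (-0.529)·0.781) = 0.2520/0.5869 = 0.4294.
Compose with ship Gamma (u' = 0.731 in ship Beta frame): u_2 = (0.731 + 0.429) / (1 + 0.731·0.429) = 1.1604/1.3139 = 0.8832.

+0.883c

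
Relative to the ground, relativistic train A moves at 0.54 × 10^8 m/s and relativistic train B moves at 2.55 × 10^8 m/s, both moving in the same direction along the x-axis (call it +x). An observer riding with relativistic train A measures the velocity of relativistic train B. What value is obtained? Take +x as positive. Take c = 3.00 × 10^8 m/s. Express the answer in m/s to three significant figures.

β_A = 0.180, β_B = 0.850 (dividing each by c = 3.00 × 10^8 m/s).
Transform to A's frame with the inverse velocity-addition law: u' = (u − v)/(1 − uv/c²), taking u = β_B and v = β_A.
u' = (0.850 − 0.180) / (1 − (0.180)(0.850)) = 0.6700/0.8470 = 0.7910.
u' = 0.7910 × 3.00 × 10^8 m/s.

+2.37 × 10^8 m/s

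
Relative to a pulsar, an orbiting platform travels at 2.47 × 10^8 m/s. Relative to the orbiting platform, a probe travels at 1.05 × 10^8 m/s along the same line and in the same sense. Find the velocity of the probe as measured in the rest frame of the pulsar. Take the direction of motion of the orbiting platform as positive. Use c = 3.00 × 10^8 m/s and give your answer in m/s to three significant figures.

2.73 × 10^8 m/s

In units of c (dividing by 3.00 × 10^8 m/s): v = 0.823, u' = 0.350.
u = (u' + v)/(1 + u'v/c²):
u = (0.350 + 0.823) / (1 + 0.350·0.823) = 1.1733/1.2882 = 0.9109
(Galilean addition would give +1.173c, exceeding c.)
Converting back: u = 0.9109 × 3.00 × 10^8 m/s.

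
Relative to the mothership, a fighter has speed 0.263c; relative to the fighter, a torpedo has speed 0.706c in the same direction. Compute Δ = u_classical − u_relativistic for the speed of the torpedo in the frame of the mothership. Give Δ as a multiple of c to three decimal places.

Galilean: u_cl = 0.706 + 0.263 = 0.9690.
Relativistic: u_rel = (0.706 + 0.263) / (1 + 0.706·0.263) = 0.9690/1.1857 = 0.8173.
Δ = 0.9690 − 0.8173 = 0.1517.

Δ = 0.152c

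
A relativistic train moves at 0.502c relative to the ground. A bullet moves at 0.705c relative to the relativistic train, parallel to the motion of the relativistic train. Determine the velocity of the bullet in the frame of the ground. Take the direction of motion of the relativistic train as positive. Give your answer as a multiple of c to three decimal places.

With v = 0.502 and u' = 0.705 (in units of c),
u = (u' + v)/(1 + u'v/c²):
u = (0.705 + 0.502) / (1 + 0.705·0.502) = 1.2070/1.3539 = 0.8915

0.891c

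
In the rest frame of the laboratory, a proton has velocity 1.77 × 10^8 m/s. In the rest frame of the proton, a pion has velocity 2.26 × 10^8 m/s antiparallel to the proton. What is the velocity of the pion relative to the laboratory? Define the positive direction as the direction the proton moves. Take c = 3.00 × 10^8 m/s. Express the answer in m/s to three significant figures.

In units of c (dividing by 3.00 × 10^8 m/s): v = 0.590, u' = -0.753.
u = (u' + v)/(1 + u'v/c²):
u = (-0.753 + 0.590) / (1 + (-0.753)·0.590) = -0.1633/0.5555 = -0.2940
(Galilean addition would give -0.163c.)
Converting back: u = -0.2940 × 3.00 × 10^8 m/s.

-8.82 × 10^7 m/s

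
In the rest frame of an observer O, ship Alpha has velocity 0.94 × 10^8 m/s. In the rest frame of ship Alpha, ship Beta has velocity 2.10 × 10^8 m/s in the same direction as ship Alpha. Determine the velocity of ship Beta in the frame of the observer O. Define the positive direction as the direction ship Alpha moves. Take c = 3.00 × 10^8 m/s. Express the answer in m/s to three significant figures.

In units of c (dividing by 3.00 × 10^8 m/s): v = 0.313, u' = 0.700.
u = (u' + v)/(1 + u'v/c²):
u = (0.700 + 0.313) / (1 + 0.700·0.313) = 1.0133/1.2193 = 0.8311
(Galilean addition would give +1.013c, exceeding c.)
Converting back: u = 0.8311 × 3.00 × 10^8 m/s.

2.49 × 10^8 m/s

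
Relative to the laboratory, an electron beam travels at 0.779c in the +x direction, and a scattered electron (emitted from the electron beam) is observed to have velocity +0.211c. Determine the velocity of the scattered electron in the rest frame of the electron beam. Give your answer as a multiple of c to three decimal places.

Invert the composition law: u' = (u − v)/(1 − uv/c²).
u' = (0.211 − 0.779) / (1 − (0.211)(0.779)) = -0.5680/0.8356 = -0.6797.

-0.680c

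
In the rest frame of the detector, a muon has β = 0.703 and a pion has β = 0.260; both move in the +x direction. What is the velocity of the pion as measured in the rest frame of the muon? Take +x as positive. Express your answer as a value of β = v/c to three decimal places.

β_A = 0.703, β_B = 0.260.
Transform to A's frame with the inverse velocity-addition law: u' = (u − v)/(1 − uv/c²), taking u = β_B and v = β_A.
u' = (0.260 − 0.703) / (1 − (0.703)(0.260)) = -0.4430/0.8172 = -0.5421.

β = -0.542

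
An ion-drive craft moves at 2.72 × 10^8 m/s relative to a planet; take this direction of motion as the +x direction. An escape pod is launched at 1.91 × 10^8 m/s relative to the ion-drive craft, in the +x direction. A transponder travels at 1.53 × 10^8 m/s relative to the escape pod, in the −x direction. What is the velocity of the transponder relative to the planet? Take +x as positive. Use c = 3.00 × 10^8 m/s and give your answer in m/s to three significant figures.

Apply u = (u' + v)/(1 + u'v/c²) successively, working outward toward the planet.
(Dividing each given speed by c = 3.00 × 10^8 m/s to work in units of c.)
Start: velocity of the ion-drive craft relative to the planet = 0.9067c.
Compose with the escape pod (u' = 0.637 in the ion-drive craft frame): u_1 = (0.637 + 0.907) / (1 + 0.637·0.907) = 1.5433/1.5772 = 0.9785.
Compose with the transponder (u' = -0.510 in the escape pod frame): u_2 = (-0.510 + 0.978) / (1 + (-0.510)·0.978) = 0.4685/0.5010 = 0.9352.
So u = 0.9352 × 3.00 × 10^8 m/s.

+2.81 × 10^8 m/s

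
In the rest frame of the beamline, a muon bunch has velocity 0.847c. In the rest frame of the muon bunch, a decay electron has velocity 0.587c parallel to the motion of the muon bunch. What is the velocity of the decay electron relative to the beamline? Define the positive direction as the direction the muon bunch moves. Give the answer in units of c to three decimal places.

With v = 0.847 and u' = 0.587 (in units of c),
u = (u' + v)/(1 + u'v/c²):
u = (0.587 + 0.847) / (1 + 0.587·0.847) = 1.4340/1.4972 = 0.9578
(Galilean addition would give +1.434c, exceeding c.)

0.958c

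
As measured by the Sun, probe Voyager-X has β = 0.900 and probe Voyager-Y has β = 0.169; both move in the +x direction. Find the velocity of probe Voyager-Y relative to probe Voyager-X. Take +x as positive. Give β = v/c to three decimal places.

β = -0.862

β_A = 0.900, β_B = 0.169.
Transform to A's frame with the inverse velocity-addition law: u' = (u − v)/(1 − uv/c²), taking u = β_B and v = β_A.
u' = (0.169 − 0.900) / (1 − (0.900)(0.169)) = -0.7310/0.8479 = -0.8621.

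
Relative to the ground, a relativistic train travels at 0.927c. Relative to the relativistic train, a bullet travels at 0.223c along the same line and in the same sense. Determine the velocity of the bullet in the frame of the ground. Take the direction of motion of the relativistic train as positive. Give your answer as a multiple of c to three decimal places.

With v = 0.927 and u' = 0.223 (in units of c),
u = (u' + v)/(1 + u'v/c²):
u = (0.223 + 0.927) / (1 + 0.223·0.927) = 1.1500/1.2067 = 0.9530

0.953c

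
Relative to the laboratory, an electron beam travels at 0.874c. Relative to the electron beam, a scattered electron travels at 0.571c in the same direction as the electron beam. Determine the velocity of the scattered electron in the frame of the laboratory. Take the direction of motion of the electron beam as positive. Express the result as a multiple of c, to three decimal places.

0.964c

With v = 0.874 and u' = 0.571 (in units of c),
u = (u' + v)/(1 + u'v/c²):
u = (0.571 + 0.874) / (1 + 0.571·0.874) = 1.4450/1.4991 = 0.9639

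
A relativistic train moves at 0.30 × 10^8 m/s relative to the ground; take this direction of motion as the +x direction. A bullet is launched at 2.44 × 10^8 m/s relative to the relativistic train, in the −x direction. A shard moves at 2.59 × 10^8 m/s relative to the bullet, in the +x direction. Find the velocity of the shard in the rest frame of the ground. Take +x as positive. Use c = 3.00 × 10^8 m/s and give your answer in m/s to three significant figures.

Apply u = (u' + v)/(1 + u'v/c²) successively, working outward toward the ground.
(Dividing each given speed by c = 3.00 × 10^8 m/s to work in units of c.)
Start: velocity of the relativistic train relative to the ground = 0.1000c.
Compose with the bullet (u' = -0.813 in the relativistic train frame): u_1 = (-0.813 + 0.100) / (1 + (-0.813)·0.100) = -0.7133/0.9187 = -0.7765.
Compose with the shard (u' = 0.863 in the bullet frame): u_2 = (0.863 + (-0.776)) / (1 + 0.863·(-0.776)) = 0.0868/0.3296 = 0.2635.
So u = 0.2635 × 3.00 × 10^8 m/s.

+7.90 × 10^7 m/s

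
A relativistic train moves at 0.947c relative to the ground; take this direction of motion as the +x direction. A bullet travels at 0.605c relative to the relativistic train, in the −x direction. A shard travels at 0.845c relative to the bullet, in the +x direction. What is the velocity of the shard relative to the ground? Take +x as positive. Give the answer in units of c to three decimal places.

+0.982c

Apply u = (u' + v)/(1 + u'v/c²) successively, working outward toward the ground.
Start: velocity of the relativistic train relative to the ground = 0.9470c.
Compose with the bullet (u' = -0.605 in the relativistic train frame): u_1 = (-0.605 + 0.947) / (1 + (-0.605)·0.947) = 0.3420/0.4271 = 0.8008.
Compose with the shard (u' = 0.845 in the bullet frame): u_2 = (0.845 + 0.801) / (1 + 0.845·0.801) = 1.6458/1.6767 = 0.9816.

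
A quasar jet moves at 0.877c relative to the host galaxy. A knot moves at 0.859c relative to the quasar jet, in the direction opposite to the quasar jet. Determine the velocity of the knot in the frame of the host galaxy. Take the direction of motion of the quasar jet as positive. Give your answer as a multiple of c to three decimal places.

With v = 0.877 and u' = -0.859 (in units of c),
u = (u' + v)/(1 + u'v/c²):
u = (-0.859 + 0.877) / (1 + (-0.859)·0.877) = 0.0180/0.2467 = 0.0730
(Galilean addition would give +0.018c.)

+0.073c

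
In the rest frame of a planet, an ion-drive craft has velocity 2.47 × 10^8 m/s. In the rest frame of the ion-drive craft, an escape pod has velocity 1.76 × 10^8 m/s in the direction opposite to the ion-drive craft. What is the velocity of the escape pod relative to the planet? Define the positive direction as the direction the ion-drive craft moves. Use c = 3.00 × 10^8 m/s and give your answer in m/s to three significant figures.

+1.37 × 10^8 m/s

In units of c (dividing by 3.00 × 10^8 m/s): v = 0.823, u' = -0.587.
u = (u' + v)/(1 + u'v/c²):
u = (-0.587 + 0.823) / (1 + (-0.587)·0.823) = 0.2367/0.5170 = 0.4578
Converting back: u = 0.4578 × 3.00 × 10^8 m/s.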